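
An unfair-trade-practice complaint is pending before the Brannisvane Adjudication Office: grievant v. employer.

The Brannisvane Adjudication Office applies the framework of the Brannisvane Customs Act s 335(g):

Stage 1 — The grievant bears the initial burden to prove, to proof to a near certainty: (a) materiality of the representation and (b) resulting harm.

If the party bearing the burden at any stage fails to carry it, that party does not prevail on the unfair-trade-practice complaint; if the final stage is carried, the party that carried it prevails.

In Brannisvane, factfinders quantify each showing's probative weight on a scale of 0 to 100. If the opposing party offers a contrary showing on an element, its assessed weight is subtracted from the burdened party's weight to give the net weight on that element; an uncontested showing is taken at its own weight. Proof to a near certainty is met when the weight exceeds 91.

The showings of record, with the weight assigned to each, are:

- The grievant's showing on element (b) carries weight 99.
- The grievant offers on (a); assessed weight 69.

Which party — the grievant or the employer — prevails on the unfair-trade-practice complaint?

At Stage 1 the grievant must meet proof to a near certainty (weight exceeds 91): on (a) the weight is 69, which does not exceed 91, so (a) does not meet the standard; on (b) the weight is 99, > 91, so (b) meets the standard.
  Stage 1 not carried; the grievant fails its burden.
The employer prevails.

employer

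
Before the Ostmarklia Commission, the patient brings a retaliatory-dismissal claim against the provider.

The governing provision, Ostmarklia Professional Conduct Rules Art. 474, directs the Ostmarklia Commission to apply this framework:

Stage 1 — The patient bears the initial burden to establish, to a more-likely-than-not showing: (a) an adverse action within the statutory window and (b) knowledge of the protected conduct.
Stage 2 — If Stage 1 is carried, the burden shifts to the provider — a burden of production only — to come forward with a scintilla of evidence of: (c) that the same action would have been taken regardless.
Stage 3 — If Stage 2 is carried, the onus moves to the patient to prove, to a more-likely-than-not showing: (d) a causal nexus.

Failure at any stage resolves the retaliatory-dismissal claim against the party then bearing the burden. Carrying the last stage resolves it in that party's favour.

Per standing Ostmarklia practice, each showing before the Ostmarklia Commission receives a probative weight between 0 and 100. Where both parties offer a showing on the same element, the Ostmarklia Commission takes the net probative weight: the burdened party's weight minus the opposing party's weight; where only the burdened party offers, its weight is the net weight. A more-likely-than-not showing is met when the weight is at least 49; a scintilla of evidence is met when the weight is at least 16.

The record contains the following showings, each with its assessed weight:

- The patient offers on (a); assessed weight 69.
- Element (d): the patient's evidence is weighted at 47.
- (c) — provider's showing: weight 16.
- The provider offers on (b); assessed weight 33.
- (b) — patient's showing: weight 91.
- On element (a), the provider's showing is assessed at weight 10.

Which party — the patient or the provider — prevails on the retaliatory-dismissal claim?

provider

Stage 1 (patient, a more-likely-than-not showing, weight is at least 49): (a) net 69−10=59 ≥ 49 — meets; (b) net 91−33=58 ≥ 49 — meets.
  Stage 1 carried; the burden shifts to the provider.
Stage 2 (provider, a scintilla of evidence, weight is at least 16): (c) 16 ≥ 16 — meets.
  Stage 2 carried; the burden shifts to the patient.
Stage 3 (patient, a more-likely-than-not showing, weight is at least 49): (d) 47 < 49 — fails.
  The patient does not carry Stage 3.
The provider prevails.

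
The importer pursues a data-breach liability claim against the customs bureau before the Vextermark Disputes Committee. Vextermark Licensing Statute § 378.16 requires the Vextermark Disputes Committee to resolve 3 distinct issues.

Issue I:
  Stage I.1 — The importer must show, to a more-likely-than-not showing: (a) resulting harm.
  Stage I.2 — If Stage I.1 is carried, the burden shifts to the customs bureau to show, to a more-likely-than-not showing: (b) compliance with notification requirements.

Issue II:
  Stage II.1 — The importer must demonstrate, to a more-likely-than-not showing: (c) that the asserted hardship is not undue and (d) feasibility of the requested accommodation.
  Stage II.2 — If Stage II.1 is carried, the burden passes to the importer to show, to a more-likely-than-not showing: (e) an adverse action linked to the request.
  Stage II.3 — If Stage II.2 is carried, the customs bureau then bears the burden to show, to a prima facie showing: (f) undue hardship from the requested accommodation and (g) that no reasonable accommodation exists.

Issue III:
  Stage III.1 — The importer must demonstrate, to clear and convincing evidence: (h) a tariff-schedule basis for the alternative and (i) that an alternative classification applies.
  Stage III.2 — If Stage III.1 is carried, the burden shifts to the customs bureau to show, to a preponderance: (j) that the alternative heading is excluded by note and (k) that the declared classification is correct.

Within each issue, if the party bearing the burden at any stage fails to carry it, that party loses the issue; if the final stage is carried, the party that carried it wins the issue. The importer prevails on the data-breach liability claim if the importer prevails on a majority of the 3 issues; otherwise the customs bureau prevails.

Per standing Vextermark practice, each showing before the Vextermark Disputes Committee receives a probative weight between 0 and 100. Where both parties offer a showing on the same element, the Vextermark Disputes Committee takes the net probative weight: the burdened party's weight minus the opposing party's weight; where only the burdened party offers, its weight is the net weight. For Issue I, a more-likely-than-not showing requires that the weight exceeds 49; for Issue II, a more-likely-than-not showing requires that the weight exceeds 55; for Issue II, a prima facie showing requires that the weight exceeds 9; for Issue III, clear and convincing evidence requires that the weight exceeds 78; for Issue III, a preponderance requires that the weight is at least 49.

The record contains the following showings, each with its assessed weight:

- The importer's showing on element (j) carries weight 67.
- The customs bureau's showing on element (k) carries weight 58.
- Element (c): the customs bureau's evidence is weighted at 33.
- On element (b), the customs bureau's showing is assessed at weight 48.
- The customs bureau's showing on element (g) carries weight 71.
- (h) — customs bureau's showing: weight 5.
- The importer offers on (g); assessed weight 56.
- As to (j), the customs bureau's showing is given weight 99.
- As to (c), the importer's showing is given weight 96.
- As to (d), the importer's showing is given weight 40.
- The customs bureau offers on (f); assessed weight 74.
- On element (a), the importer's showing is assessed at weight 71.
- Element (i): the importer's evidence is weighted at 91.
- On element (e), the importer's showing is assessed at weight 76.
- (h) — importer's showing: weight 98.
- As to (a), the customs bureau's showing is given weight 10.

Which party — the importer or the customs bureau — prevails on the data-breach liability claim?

— Issue I —
Stage I.1 — burden on importer; standard: a more-likely-than-not showing (weight exceeds 49).
    (a): 71 − 10 = 61 > 49 [met]
  Stage I.1 is satisfied; the onus moves to the customs bureau.
Stage I.2 — burden on customs bureau; standard: a more-likely-than-not showing (weight exceeds 49).
    (b): 48 ≤ 49 [not met]
  Not every element is met, so the customs bureau fails to carry Stage I.2.
So the importer prevails on this issue.
— Issue II —
Stage II.1 — burden on importer; standard: a more-likely-than-not showing (weight exceeds 55).
    (c): 96 − 33 = 63 > 55 [met]
    (d): 40 ≤ 55 [not met]
  The importer does not carry Stage II.1.
The customs bureau prevails on this issue.
— Issue III —
At Stage III.1 the importer must meet clear and convincing evidence (weight exceeds 78): on (h) the weight is 98 less the opposing 5 gives net 93, which does exceed 78, so (h) meets the standard; on (i) the weight is 91, > 78, so (i) meets the standard.
  Stage III.1 carried; the burden shifts to the customs bureau.
At Stage III.2 the customs bureau must meet a preponderance (weight is at least 49): on (j) the weight is 99 less the opposing 67 gives net 32, < 49, so (j) does not meet the standard; on (k) the weight is 58, which does reach 49, so (k) meets the standard.
  Not every element is met, so the customs bureau fails to carry Stage III.2.
The analysis ends at Stage III.2; the importer prevails on this issue.
Per-issue: Issue I → importer; Issue II → customs bureau; Issue III → importer. The importer must prevail on a majority of issues; overall, the importer prevails.

importer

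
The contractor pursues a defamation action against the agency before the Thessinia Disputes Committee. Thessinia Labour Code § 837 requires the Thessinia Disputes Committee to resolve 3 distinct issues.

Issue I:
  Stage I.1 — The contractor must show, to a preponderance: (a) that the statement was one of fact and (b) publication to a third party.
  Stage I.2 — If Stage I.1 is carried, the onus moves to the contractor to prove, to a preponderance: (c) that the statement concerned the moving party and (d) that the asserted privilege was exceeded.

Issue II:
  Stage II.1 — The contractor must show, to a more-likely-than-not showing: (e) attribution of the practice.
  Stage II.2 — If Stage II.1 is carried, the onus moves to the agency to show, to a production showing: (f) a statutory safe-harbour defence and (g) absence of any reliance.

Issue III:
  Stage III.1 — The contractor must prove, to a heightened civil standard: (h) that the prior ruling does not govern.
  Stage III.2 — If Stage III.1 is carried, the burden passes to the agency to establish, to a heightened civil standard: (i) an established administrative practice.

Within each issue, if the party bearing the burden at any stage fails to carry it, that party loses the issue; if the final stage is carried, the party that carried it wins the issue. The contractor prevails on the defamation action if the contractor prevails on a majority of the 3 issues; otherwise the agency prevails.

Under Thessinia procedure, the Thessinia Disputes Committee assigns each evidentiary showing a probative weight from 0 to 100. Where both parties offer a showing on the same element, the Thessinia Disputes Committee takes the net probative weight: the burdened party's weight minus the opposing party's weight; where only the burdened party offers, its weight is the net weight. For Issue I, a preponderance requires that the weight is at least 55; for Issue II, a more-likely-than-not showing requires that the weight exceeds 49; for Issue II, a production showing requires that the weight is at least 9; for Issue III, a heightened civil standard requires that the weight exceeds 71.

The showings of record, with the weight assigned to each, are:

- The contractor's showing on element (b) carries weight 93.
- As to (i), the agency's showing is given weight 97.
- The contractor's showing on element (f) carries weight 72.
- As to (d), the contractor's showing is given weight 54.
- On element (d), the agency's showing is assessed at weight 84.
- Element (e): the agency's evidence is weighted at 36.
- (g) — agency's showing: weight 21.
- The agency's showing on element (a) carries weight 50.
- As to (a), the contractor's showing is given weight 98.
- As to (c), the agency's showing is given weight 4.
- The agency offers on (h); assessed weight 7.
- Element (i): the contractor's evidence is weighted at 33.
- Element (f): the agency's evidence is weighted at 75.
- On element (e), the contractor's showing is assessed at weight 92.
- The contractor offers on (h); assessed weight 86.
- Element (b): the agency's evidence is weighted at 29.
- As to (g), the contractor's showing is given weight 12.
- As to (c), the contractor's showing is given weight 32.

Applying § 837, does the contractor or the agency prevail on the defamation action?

— Issue I —
Stage I.1 — burden on contractor; standard: a preponderance (weight is at least 55).
    (a): 98 − 50 = 48 < 55 [not met]
    (b): 93 − 29 = 64 ≥ 55 [met]
  Stage I.1 not carried; the contractor fails its burden.
The analysis ends at Stage I.1; the agency prevails on this issue.
— Issue II —
Stage II.1 (contractor, a more-likely-than-not showing, weight exceeds 49): (e) net 92−36=56 > 49 — meets.
  Stage II.1 is satisfied; the onus moves to the agency.
Stage II.2 (agency, a production showing, weight is at least 9): (f) net 75−72=3 < 9 — fails; (g) net 21−12=9 ≥ 9 — meets.
  Stage II.2 not carried; the agency fails its burden.
So the contractor prevails on this issue.
— Issue III —
Stage III.1 — burden on contractor; standard: a heightened civil standard (weight exceeds 71).
    (h): 86 − 7 = 79 > 71 [met]
  Stage III.1 is satisfied; the onus moves to the agency.
Stage III.2 — burden on agency; standard: a heightened civil standard (weight exceeds 71).
    (i): 97 − 33 = 64 ≤ 71 [not met]
  Not every element is met, so the agency fails to carry Stage III.2.
The contractor prevails on this issue.
Per-issue: Issue I → agency; Issue II → contractor; Issue III → contractor. The contractor must prevail on a majority of issues; overall, the contractor prevails.

contractor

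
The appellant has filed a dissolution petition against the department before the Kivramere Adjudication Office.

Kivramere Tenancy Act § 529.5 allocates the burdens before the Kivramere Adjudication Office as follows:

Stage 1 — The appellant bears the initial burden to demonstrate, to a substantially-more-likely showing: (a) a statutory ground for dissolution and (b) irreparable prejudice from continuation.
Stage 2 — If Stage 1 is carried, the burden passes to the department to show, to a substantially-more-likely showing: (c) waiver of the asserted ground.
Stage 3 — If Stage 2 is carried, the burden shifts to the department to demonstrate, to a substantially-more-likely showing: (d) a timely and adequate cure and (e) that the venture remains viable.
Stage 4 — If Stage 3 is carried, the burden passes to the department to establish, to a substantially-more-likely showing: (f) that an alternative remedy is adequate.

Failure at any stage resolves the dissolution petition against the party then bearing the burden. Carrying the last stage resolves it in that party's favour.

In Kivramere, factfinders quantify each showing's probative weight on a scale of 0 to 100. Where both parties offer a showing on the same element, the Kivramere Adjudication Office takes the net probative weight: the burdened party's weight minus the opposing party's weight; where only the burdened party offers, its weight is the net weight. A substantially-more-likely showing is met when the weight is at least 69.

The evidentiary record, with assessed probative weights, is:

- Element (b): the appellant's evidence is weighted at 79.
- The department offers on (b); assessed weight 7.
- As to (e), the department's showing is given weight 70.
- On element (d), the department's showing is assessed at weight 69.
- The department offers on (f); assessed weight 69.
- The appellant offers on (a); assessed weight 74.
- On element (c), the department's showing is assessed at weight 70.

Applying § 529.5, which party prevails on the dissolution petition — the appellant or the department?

Stage 1 (appellant, a substantially-more-likely showing, weight is at least 69): (a) 74 ≥ 69 — meets; (b) net 79−7=72 ≥ 69 — meets.
  Stage 1 is satisfied; the onus moves to the department.
Stage 2 (department, a substantially-more-likely showing, weight is at least 69): (c) 70 ≥ 69 — meets.
  Stage 2 is satisfied; the department continues to bear the burden.
Stage 3 (department, a substantially-more-likely showing, weight is at least 69): (d) 69 ≥ 69 — meets; (e) 70 ≥ 69 — meets.
  All elements met. The department retains the burden for Stage 4.
Stage 4 (department, a substantially-more-likely showing, weight is at least 69): (f) 69 ≥ 69 — meets.
  All elements met at the final stage.
All stages carried — the department prevails.

department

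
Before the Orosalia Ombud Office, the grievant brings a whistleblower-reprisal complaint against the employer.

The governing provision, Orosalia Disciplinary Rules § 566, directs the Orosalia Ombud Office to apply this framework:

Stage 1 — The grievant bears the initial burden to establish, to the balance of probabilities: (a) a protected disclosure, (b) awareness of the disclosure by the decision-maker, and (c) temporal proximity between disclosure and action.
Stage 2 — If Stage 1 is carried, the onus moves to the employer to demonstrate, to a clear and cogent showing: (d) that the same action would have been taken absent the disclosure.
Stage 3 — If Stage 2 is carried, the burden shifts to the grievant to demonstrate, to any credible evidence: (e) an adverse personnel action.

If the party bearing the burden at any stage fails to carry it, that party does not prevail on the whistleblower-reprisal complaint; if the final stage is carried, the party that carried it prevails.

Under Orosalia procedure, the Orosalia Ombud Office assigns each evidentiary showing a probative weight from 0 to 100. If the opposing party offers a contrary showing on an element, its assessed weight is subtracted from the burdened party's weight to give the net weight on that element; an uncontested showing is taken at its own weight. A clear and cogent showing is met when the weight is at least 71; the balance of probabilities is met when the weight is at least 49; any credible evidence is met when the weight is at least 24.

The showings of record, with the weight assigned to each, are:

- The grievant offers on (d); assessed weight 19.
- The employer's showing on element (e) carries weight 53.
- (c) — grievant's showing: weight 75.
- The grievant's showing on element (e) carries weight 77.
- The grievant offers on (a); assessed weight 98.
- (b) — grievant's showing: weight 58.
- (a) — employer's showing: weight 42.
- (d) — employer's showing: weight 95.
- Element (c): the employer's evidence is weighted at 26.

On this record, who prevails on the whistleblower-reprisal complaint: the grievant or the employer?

grievant

At Stage 1 the grievant must meet the balance of probabilities (weight is at least 49): on (a) the weight is 98 less the opposing 42 gives net 56, which does reach 49, so (a) meets the standard; on (b) the weight is 58, which does reach 49, so (b) meets the standard; on (c) the weight is 75 less the opposing 26 gives net 49, which does reach 49, so (c) meets the standard.
  All elements met. The burden passes to the employer.
At Stage 2 the employer must meet a clear and cogent showing (weight is at least 71): on (d) the weight is 95 less the opposing 19 gives net 76, which does reach 71, so (d) meets the standard.
  Stage 2 is satisfied; the onus moves to the grievant.
At Stage 3 the grievant must meet any credible evidence (weight is at least 24): on (e) the weight is 77 less the opposing 53 gives net 24, which does reach 24, so (e) meets the standard.
  All elements met at the final stage.
Every stage carried; the grievant prevails.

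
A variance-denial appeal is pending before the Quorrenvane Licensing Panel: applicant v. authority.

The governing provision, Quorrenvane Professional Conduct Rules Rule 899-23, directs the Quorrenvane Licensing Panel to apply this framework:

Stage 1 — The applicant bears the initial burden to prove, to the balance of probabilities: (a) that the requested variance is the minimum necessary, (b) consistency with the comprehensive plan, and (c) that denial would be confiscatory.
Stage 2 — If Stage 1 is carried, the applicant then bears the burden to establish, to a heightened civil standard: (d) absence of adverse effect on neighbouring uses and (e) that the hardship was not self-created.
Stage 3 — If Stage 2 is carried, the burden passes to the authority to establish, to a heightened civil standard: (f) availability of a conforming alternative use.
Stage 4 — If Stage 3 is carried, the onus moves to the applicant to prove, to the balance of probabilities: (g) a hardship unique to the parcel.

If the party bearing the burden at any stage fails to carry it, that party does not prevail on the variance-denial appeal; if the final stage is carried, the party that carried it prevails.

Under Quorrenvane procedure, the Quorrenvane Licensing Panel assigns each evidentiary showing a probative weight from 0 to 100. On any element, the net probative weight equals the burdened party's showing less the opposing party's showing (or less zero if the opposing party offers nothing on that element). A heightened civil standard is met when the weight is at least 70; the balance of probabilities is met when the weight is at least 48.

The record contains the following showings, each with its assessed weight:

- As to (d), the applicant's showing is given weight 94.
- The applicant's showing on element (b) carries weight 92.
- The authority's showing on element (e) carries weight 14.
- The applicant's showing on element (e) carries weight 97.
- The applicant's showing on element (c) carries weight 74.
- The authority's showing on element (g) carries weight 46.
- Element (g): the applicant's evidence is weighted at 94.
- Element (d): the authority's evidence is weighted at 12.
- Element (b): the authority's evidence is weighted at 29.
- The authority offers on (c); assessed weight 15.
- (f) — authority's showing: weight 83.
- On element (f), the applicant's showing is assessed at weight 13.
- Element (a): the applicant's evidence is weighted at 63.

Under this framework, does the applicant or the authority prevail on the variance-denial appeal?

applicant

Stage 1 — burden on applicant; standard: the balance of probabilities (weight is at least 48).
    (a): 63 ≥ 48 [met]
    (b): 92 − 29 = 63 ≥ 48 [met]
    (c): 74 − 15 = 59 ≥ 48 [met]
  Stage 1 carried; the burden remains with the applicant.
Stage 2 — burden on applicant; standard: a heightened civil standard (weight is at least 70).
    (d): 94 − 12 = 82 ≥ 70 [met]
    (e): 97 − 14 = 83 ≥ 70 [met]
  Stage 2 is satisfied; the onus moves to the authority.
Stage 3 — burden on authority; standard: a heightened civil standard (weight is at least 70).
    (f): 83 − 13 = 70 ≥ 70 [met]
  All elements met. The burden passes to the applicant.
Stage 4 — burden on applicant; standard: the balance of probabilities (weight is at least 48).
    (g): 94 − 46 = 48 ≥ 48 [met]
  All elements met at the final stage.
Every stage carried; the applicant prevails.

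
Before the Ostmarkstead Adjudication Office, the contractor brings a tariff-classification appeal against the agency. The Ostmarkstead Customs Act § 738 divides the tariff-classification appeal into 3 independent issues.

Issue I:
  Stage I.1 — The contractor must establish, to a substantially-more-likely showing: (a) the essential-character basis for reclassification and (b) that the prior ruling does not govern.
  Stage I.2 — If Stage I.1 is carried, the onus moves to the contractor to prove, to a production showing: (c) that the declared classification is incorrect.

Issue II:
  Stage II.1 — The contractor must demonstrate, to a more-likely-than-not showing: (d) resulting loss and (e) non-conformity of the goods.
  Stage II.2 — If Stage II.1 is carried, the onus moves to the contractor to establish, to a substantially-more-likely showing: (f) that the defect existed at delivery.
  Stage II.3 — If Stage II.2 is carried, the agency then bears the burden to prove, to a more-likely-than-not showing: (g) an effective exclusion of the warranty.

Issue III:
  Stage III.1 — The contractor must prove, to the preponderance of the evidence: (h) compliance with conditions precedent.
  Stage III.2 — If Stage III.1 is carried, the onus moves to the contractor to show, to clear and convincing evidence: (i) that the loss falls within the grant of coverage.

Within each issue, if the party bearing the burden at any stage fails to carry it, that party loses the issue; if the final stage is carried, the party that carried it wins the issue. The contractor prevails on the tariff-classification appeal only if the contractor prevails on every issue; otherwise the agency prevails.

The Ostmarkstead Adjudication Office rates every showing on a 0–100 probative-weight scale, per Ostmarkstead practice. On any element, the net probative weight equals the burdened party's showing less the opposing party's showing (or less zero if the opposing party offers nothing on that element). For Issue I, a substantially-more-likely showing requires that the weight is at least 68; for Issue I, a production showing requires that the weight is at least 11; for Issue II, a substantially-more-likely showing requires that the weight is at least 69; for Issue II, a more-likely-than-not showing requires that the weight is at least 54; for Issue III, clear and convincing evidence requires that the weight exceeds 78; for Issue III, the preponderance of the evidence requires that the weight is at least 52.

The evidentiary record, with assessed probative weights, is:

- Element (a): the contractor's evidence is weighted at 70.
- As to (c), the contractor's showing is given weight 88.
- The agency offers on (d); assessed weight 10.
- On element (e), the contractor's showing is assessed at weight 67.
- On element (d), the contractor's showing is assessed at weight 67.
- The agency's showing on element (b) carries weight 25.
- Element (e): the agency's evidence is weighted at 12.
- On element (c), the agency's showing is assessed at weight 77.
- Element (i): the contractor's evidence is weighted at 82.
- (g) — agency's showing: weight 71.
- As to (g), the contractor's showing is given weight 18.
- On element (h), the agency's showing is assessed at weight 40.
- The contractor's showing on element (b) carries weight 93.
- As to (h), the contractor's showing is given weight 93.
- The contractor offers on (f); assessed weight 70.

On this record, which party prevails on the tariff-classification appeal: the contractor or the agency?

— Issue I —
Stage I.1 — burden on contractor; standard: a substantially-more-likely showing (weight is at least 68).
    (a): 70 ≥ 68 [met]
    (b): 93 − 25 = 68 ≥ 68 [met]
  Stage I.1 carried; the burden remains with the contractor.
Stage I.2 — burden on contractor; standard: a production showing (weight is at least 11).
    (c): 88 − 77 = 11 ≥ 11 [met]
  The contractor carries the last stage.
All stages carried — the contractor prevails on this issue.
— Issue II —
Stage II.1 — burden on contractor; standard: a more-likely-than-not showing (weight is at least 54).
    (d): 67 − 10 = 57 ≥ 54 [met]
    (e): 67 − 12 = 55 ≥ 54 [met]
  All elements met. The contractor retains the burden for Stage II.2.
Stage II.2 — burden on contractor; standard: a substantially-more-likely showing (weight is at least 69).
    (f): 70 ≥ 69 [met]
  Stage II.2 is satisfied; the onus moves to the agency.
Stage II.3 — burden on agency; standard: a more-likely-than-not showing (weight is at least 54).
    (g): 71 − 18 = 53 < 54 [not met]
  Not every element is met, so the agency fails to carry Stage II.3.
The contractor prevails on this issue.
— Issue III —
At Stage III.1 the contractor must meet the preponderance of the evidence (weight is at least 52): on (h) the weight is 93 less the opposing 40 gives net 53, ≥ 52, so (h) meets the standard.
  All elements met. The contractor retains the burden for Stage III.2.
At Stage III.2 the contractor must meet clear and convincing evidence (weight exceeds 78): on (i) the weight is 82, > 78, so (i) meets the standard.
  The contractor carries the last stage.
All stages carried — the contractor prevails on this issue.
Per-issue: Issue I → contractor; Issue II → contractor; Issue III → contractor. The contractor must prevail on every issue; overall, the contractor prevails.

contractor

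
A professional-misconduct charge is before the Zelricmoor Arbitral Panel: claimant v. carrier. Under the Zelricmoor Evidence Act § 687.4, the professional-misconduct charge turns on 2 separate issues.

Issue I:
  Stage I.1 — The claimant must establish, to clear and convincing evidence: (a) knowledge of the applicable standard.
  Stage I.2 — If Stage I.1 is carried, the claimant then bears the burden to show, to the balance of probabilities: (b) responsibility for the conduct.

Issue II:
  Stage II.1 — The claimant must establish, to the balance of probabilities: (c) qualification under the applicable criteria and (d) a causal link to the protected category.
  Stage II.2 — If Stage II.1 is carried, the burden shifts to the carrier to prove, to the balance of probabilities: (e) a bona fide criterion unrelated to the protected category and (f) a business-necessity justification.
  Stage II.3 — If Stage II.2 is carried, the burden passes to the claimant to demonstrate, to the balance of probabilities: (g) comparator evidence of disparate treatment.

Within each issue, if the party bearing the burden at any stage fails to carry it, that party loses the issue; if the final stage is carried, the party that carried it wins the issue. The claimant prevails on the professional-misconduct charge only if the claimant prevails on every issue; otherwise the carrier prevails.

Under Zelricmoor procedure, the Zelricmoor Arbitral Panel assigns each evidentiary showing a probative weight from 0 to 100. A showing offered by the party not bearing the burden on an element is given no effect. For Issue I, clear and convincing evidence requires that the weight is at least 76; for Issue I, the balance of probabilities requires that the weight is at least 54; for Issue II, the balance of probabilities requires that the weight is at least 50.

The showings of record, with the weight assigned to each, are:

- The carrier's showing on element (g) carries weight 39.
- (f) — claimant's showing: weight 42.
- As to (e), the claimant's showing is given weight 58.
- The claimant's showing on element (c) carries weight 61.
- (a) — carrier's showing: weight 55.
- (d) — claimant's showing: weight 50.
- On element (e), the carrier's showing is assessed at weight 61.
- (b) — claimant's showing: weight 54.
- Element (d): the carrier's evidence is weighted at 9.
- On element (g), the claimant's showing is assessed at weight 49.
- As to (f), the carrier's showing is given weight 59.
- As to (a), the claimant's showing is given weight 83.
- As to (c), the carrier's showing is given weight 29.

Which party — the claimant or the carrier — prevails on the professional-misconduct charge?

— Issue I —
Stage I.1 (claimant, clear and convincing evidence, weight is at least 76): (a) 83 (carrier's 55 disregarded) ≥ 76 — meets.
  Stage I.1 carried; the burden remains with the claimant.
Stage I.2 (claimant, the balance of probabilities, weight is at least 54): (b) 54 ≥ 54 — meets.
  The claimant carries the last stage.
All stages carried — the claimant prevails on this issue.
— Issue II —
Stage II.1 — burden on claimant; standard: the balance of probabilities (weight is at least 50).
    (c): 61 (carrier's 29 disregarded) ≥ 50 [met]
    (d): 50 (carrier's 9 disregarded) ≥ 50 [met]
  The claimant carries Stage II.1; the carrier now bears the burden.
Stage II.2 — burden on carrier; standard: the balance of probabilities (weight is at least 50).
    (e): 61 (claimant's 58 disregarded) ≥ 50 [met]
    (f): 59 (claimant's 42 disregarded) ≥ 50 [met]
  The carrier carries Stage II.2; the claimant now bears the burden.
Stage II.3 — burden on claimant; standard: the balance of probabilities (weight is at least 50).
    (g): 49 (carrier's 39 disregarded) < 50 [not met]
  The claimant does not carry Stage II.3.
The analysis ends at Stage II.3; the carrier prevails on this issue.
Per-issue: Issue I → claimant; Issue II → carrier. The claimant must prevail on every issue; overall, the carrier prevails.

carrier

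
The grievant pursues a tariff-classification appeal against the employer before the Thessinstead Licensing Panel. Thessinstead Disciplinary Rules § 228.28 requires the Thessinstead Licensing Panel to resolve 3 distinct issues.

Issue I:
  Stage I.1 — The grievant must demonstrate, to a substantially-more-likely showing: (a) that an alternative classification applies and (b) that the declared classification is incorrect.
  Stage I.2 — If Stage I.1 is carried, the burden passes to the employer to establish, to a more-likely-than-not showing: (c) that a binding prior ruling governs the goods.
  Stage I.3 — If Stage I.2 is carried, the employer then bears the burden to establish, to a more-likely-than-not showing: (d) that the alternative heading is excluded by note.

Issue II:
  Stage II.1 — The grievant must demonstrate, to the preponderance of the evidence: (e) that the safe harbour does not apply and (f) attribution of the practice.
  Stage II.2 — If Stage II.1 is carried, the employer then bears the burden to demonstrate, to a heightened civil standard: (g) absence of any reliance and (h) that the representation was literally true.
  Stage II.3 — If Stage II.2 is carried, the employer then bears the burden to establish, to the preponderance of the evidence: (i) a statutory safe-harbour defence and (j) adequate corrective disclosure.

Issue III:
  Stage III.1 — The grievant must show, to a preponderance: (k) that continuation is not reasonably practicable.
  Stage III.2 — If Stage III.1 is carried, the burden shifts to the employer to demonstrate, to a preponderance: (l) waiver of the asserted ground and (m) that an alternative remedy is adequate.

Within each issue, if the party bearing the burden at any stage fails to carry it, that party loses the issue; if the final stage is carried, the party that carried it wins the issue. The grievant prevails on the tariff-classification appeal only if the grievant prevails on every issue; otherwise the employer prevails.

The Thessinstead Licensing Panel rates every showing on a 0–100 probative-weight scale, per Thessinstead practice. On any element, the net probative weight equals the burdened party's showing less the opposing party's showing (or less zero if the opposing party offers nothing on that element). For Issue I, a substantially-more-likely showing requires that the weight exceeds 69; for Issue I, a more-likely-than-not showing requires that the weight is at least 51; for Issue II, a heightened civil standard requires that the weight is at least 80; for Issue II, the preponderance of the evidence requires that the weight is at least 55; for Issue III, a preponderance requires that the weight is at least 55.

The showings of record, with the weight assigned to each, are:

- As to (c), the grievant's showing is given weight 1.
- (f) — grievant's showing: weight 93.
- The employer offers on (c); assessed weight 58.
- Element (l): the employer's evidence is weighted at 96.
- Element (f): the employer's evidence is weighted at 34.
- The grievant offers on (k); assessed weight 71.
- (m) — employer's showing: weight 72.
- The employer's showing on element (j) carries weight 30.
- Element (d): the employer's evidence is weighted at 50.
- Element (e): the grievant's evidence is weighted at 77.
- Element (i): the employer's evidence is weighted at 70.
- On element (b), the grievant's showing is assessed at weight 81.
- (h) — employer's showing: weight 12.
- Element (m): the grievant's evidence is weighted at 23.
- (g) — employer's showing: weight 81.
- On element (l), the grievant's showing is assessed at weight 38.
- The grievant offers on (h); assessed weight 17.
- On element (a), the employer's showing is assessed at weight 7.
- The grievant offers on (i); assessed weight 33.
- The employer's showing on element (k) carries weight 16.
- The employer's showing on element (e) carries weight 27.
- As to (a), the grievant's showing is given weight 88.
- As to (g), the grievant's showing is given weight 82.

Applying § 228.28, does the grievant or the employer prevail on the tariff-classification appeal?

— Issue I —
Stage I.1 — burden on grievant; standard: a substantially-more-likely showing (weight exceeds 69).
    (a): 88 − 7 = 81 > 69 [met]
    (b): 81 > 69 [met]
  The grievant carries Stage I.1; the employer now bears the burden.
Stage I.2 — burden on employer; standard: a more-likely-than-not showing (weight is at least 51).
    (c): 58 − 1 = 57 ≥ 51 [met]
  Stage I.2 is satisfied; the employer continues to bear the burden.
Stage I.3 — burden on employer; standard: a more-likely-than-not showing (weight is at least 51).
    (d): 50 < 51 [not met]
  Stage I.3 not carried; the employer fails its burden.
The grievant prevails on this issue.
— Issue II —
Stage II.1 (grievant, the preponderance of the evidence, weight is at least 55): (e) net 77−27=50 < 55 — fails; (f) net 93−34=59 ≥ 55 — meets.
  Stage II.1 not carried; the grievant fails its burden.
So the employer prevails on this issue.
— Issue III —
Stage III.1 — burden on grievant; standard: a preponderance (weight is at least 55).
    (k): 71 − 16 = 55 ≥ 55 [met]
  All elements met. The burden passes to the employer.
Stage III.2 — burden on employer; standard: a preponderance (weight is at least 55).
    (l): 96 − 38 = 58 ≥ 55 [met]
    (m): 72 − 23 = 49 < 55 [not met]
  The employer does not carry Stage III.2.
So the grievant prevails on this issue.
Per-issue: Issue I → grievant; Issue II → employer; Issue III → grievant. The grievant must prevail on every issue; overall, the employer prevails.

employer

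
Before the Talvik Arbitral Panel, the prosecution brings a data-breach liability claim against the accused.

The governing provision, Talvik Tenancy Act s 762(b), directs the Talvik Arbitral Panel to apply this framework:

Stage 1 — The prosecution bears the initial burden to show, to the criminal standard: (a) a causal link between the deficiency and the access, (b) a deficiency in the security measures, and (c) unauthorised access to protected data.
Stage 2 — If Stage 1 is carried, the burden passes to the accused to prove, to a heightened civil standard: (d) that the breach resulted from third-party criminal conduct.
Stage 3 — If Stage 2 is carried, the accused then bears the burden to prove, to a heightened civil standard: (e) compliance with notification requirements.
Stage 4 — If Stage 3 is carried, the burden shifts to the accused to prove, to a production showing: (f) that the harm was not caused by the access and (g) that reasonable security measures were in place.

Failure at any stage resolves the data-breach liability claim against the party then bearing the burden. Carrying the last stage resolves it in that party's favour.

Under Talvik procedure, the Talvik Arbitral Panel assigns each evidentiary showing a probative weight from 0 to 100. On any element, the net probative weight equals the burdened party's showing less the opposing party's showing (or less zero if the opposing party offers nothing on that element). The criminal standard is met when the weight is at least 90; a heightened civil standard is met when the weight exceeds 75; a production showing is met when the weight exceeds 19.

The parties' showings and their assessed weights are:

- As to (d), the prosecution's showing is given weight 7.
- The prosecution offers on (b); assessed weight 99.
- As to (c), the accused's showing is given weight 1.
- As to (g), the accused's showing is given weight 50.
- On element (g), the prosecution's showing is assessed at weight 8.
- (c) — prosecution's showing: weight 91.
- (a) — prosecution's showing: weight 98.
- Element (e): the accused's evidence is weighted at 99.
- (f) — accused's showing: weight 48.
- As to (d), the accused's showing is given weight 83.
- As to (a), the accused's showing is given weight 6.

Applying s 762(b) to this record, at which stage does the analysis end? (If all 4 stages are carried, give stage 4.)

stage 4

Stage 1 (prosecution, the criminal standard, weight is at least 90): (a) net 98−6=92 ≥ 90 — meets; (b) 99 ≥ 90 — meets; (c) net 91−1=90 ≥ 90 — meets.
  The prosecution carries Stage 1; the accused now bears the burden.
Stage 2 (accused, a heightened civil standard, weight exceeds 75): (d) net 83−7=76 > 75 — meets.
  All elements met. The accused retains the burden for Stage 3.
Stage 3 (accused, a heightened civil standard, weight exceeds 75): (e) 99 > 75 — meets.
  Stage 3 is satisfied; the accused continues to bear the burden.
Stage 4 (accused, a production showing, weight exceeds 19): (f) 48 > 19 — meets; (g) net 50−8=42 > 19 — meets.
  Stage 4 carried; the final stage is satisfied.
Every stage carried; the accused prevails.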